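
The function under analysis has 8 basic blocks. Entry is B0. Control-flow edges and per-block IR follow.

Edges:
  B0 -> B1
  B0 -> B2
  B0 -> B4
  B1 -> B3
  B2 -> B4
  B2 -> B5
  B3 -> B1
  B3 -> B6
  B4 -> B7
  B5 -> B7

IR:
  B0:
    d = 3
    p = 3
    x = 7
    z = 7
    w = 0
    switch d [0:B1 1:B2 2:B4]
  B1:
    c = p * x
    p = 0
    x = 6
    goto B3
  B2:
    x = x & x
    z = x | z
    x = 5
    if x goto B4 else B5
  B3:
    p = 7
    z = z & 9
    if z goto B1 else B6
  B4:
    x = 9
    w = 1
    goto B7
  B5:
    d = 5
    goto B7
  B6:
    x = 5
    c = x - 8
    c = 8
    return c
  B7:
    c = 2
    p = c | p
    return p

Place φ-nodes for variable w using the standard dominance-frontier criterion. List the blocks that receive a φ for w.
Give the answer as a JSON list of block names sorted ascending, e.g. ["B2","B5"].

Answer: ["B7"]

Derivation:
idom tree: B1←B0 B2←B0 B3←B1 B4←B0 B5←B2 B6←B3 B7←B0
Dom∩ at merges:
  B1: preds {B0,B3}: {B0} ∩ {B0,B1,B3} = {B0}; idom=B0
  B4: preds {B0,B2}: {B0} ∩ {B0,B2} = {B0}; idom=B0
  B7: preds {B4,B5}: {B0,B4} ∩ {B0,B2,B5} = {B0}; idom=B0

DF walk-up:
  join B1 pred B0: · stop@B0
  join B1 pred B3: B3→B1 stop@B0
  join B4 pred B0: · stop@B0
  join B4 pred B2: B2 stop@B0
  join B7 pred B4: B4 stop@B0
  join B7 pred B5: B5→B2 stop@B0
  DF(B0)=∅
  DF(B1)={B1}
  DF(B2)={B4,B7}
  DF(B3)={B1}
  DF(B4)={B7}
  DF(B5)={B7}
  DF(B6)=∅
  DF(B7)=∅

φ for w: defs {B0,B4}
  DF⁺ = {B7}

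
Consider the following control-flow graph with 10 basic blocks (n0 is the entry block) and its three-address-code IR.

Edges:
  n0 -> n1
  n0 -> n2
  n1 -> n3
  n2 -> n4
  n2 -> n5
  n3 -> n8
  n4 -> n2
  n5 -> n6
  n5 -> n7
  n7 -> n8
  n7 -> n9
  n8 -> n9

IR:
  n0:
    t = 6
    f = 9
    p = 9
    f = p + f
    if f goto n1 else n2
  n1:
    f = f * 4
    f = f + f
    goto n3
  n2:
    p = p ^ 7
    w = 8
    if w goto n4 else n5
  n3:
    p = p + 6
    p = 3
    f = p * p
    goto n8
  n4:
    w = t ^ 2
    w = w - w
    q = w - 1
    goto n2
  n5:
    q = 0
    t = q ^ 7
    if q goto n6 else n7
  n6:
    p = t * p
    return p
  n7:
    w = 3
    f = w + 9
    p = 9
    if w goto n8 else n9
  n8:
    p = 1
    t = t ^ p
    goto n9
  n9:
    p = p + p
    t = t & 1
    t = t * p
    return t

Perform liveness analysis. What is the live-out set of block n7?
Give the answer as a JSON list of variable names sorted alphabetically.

Answer: ["p", "t"]

Derivation:
Per-block:
  n0: def={f,p,t} ue=∅
  n1: def={f} ue={f}
  n2: def={p,w} ue={p}
  n3: def={f,p} ue={p}
  n4: def={q,w} ue={t}
  n5: def={q,t} ue=∅
  n6: def={p} ue={p,t}
  n7: def={f,p,w} ue=∅
  n8: def={p,t} ue={t}
  n9: def={p,t} ue={p,t}

Live sets:
  live n0: ∅→{f,p,t}
  live n1: {f,p,t}→{p,t}
  live n2: {p,t}→{p,t}
  live n3: {p,t}→{t}
  live n4: {p,t}→{p,t}
  live n5: {p}→{p,t}
  live n6: {p,t}→∅
  live n7: {t}→{p,t}
  live n8: {t}→{p,t}
  live n9: {p,t}→∅

live-out(n7) = ["p", "t"]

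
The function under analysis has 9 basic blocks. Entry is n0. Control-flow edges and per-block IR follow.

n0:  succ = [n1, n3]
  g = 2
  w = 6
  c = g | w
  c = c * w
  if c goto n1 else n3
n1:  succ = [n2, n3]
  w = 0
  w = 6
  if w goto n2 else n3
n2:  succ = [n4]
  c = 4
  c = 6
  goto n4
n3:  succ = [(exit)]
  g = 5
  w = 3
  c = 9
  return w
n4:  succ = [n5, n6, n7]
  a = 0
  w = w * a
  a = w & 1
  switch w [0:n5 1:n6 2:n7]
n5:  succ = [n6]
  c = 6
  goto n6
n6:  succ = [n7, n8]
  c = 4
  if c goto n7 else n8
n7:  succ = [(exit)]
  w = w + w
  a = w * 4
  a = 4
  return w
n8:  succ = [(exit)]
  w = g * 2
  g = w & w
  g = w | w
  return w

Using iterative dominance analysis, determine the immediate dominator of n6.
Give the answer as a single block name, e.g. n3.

idom tree: n1←n0 n2←n1 n3←n0 n4←n2 n5←n4 n6←n4 n7←n4 n8←n6
Join-block Dom:
  n3: preds {n0,n1}: {n0} ∩ {n0,n1} = {n0}; idom=n0
  n6: preds {n4,n5}: {n0,n1,n2,n4} ∩ {n0,n1,n2,n4,n5} = {n0,n1,n2,n4}; idom=n4
  n7: preds {n4,n6}: {n0,n1,n2,n4} ∩ {n0,n1,n2,n4,n6} = {n0,n1,n2,n4}; idom=n4

idom(n6) = n4

Answer: n4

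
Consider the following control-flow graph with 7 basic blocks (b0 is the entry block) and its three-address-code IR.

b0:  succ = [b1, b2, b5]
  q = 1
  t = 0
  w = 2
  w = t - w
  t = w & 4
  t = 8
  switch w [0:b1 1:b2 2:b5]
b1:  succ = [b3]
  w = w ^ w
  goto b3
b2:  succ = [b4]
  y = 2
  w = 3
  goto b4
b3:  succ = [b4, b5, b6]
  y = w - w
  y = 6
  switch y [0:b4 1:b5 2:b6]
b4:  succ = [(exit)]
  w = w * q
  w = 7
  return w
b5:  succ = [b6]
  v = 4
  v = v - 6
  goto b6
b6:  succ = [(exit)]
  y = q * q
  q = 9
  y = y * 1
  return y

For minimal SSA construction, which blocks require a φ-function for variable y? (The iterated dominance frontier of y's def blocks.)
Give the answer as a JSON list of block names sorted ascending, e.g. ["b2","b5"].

idom tree: b1←b0 b2←b0 b3←b1 b4←b0 b5←b0 b6←b0
Dom∩ at merges:
  b4: preds {b2,b3}: {b0,b2} ∩ {b0,b1,b3} = {b0}; idom=b0
  b5: preds {b0,b3}: {b0} ∩ {b0,b1,b3} = {b0}; idom=b0
  b6: preds {b3,b5}: {b0,b1,b3} ∩ {b0,b5} = {b0}; idom=b0

DF derivation:
  b4←b2: walk b2 to b0
  b4←b3: walk b3→b1 to b0
  b5←b0: walk · to b0
  b5←b3: walk b3→b1 to b0
  b6←b3: walk b3→b1 to b0
  b6←b5: walk b5 to b0
  b0 → ∅
  b1 → {b4,b5,b6}
  b2 → {b4}
  b3 → {b4,b5,b6}
  b4 → ∅
  b5 → {b6}
  b6 → ∅

φ for y: defs {b2,b3,b6}
  DF⁺ = {b4,b5,b6}

Answer: ["b4", "b5", "b6"]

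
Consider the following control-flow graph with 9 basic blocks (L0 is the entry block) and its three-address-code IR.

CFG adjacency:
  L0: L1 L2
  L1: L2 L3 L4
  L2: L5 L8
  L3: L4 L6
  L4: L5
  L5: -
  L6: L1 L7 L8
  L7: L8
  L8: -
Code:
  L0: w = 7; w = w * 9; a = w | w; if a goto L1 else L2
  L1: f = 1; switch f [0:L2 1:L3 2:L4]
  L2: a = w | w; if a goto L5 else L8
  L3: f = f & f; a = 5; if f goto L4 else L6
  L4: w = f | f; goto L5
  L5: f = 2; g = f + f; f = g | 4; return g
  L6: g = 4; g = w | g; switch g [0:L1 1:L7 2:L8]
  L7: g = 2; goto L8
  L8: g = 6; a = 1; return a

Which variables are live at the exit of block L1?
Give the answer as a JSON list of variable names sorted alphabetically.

def/use:
  L0 def {a,w} use ∅
  L1 def {f} use ∅
  L2 def {a} use {w}
  L3 def {a,f} use {f}
  L4 def {w} use {f}
  L5 def {f,g} use ∅
  L6 def {g} use {w}
  L7 def {g} use ∅
  L8 def {a,g} use ∅

Backward fixpoint:
  L0 li=∅ lo={w}
  L1 li={w} lo={f,w}
  L2 li={w} lo=∅
  L3 li={f,w} lo={f,w}
  L4 li={f} lo=∅
  L5 li=∅ lo=∅
  L6 li={w} lo={w}
  L7 li=∅ lo=∅
  L8 li=∅ lo=∅

live-out(L1) = ["f", "w"]

Answer: ["f", "w"]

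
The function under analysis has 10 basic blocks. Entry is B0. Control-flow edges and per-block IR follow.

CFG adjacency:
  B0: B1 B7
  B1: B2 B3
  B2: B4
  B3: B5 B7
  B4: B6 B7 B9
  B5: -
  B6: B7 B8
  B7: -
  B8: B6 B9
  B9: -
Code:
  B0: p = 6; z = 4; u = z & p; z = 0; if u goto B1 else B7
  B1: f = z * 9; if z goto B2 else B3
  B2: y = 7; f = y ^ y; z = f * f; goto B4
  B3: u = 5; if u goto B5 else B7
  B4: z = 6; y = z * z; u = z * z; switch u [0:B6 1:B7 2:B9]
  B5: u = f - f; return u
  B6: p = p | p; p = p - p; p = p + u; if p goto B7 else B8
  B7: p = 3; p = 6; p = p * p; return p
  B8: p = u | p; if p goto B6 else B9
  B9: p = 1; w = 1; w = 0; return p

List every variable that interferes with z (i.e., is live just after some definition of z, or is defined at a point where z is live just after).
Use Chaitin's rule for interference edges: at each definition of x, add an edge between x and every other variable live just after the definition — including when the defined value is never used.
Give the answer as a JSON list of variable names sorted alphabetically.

Answer: ["f", "p", "u", "y"]

Derivation:
def/use:
  B0: {p,u,z} / ∅
  B1: {f} / {z}
  B2: {f,y,z} / ∅
  B3: {u} / ∅
  B4: {u,y,z} / ∅
  B5: {u} / {f}
  B6: {p} / {p,u}
  B7: {p} / ∅
  B8: {p} / {p,u}
  B9: {p,w} / ∅

Live sets:
  B0 li=∅ lo={p,z}
  B1 li={p,z} lo={f,p}
  B2 li={p} lo={p}
  B3 li={f} lo={f}
  B4 li={p} lo={p,u}
  B5 li={f} lo=∅
  B6 li={p,u} lo={p,u}
  B7 li=∅ lo=∅
  B8 li={p,u} lo={p,u}
  B9 li=∅ lo=∅

Interfere edges:
  f: {p,u,z}
  p: {f,u,w,y,z}
  u: {f,p,z}
  w: {p}
  y: {p,z}
  z: {f,p,u,y}

N(z) = ["f", "p", "u", "y"]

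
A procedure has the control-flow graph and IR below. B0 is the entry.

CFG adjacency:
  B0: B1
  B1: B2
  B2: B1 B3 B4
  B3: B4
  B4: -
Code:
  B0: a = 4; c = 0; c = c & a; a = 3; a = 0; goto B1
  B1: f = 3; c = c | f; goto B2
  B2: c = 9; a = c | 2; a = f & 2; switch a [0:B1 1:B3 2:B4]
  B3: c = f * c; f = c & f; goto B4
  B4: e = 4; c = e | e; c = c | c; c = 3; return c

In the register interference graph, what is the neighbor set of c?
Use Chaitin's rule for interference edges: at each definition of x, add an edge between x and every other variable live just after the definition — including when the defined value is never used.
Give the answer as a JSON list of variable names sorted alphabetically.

def/use:
  B0: {a,c} / ∅
  B1: {c,f} / {c}
  B2: {a,c} / {f}
  B3: {c,f} / {c,f}
  B4: {c,e} / ∅

Live sets:
  B0 li=∅ lo={c}
  B1 li={c} lo={f}
  B2 li={f} lo={c,f}
  B3 li={c,f} lo=∅
  B4 li=∅ lo=∅

Conflict graph:
  a↔{c,f}
  c↔{a,f}
  e↔∅
  f↔{a,c}

N(c) = ["a", "f"]

Answer: ["a", "f"]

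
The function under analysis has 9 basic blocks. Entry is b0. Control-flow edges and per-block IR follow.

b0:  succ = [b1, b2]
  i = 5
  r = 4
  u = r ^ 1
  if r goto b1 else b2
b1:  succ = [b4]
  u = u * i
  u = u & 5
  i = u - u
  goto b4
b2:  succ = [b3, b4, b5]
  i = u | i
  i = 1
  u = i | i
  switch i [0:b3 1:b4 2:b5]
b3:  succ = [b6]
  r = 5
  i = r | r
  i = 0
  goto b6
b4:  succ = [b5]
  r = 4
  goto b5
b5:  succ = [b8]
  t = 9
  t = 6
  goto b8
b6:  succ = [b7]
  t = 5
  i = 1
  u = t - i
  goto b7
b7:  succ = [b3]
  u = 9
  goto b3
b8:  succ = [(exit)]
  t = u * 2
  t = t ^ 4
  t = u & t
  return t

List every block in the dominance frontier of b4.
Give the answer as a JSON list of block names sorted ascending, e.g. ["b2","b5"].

idom tree: b1←b0 b2←b0 b3←b2 b4←b0 b5←b0 b6←b3 b7←b6 b8←b5
Dom∩ at merges:
  b3: preds {b2,b7}: {b0,b2} ∩ {b0,b2,b3,b6,b7} = {b0,b2}; idom=b2
  b4: preds {b1,b2}: {b0,b1} ∩ {b0,b2} = {b0}; idom=b0
  b5: preds {b2,b4}: {b0,b2} ∩ {b0,b4} = {b0}; idom=b0

Frontier:
  join b3 pred b2: · stop@b2
  join b3 pred b7: b7→b6→b3 stop@b2
  join b4 pred b1: b1 stop@b0
  join b4 pred b2: b2 stop@b0
  join b5 pred b2: b2 stop@b0
  join b5 pred b4: b4 stop@b0
  b0 → ∅
  b1 → {b4}
  b2 → {b4,b5}
  b3 → {b3}
  b4 → {b5}
  b5 → ∅
  b6 → {b3}
  b7 → {b3}
  b8 → ∅

DF(b4) = ["b5"]

Answer: ["b5"]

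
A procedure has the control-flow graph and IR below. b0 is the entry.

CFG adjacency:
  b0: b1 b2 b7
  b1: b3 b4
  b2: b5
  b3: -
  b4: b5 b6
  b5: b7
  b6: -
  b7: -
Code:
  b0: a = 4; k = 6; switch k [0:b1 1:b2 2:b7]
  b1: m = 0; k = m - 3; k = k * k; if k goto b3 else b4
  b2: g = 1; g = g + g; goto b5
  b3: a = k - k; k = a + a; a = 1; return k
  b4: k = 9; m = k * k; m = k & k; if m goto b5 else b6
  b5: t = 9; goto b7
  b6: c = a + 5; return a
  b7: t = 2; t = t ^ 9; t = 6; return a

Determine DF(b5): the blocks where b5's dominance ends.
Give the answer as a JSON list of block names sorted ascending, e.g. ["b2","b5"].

Answer: ["b7"]

Derivation:
idom tree: b1←b0 b2←b0 b3←b1 b4←b1 b5←b0 b6←b4 b7←b0
Dom∩ at merges:
  b5: preds {b2,b4}: {b0,b2} ∩ {b0,b1,b4} = {b0}; idom=b0
  b7: preds {b0,b5}: {b0} ∩ {b0,b5} = {b0}; idom=b0

Frontier:
  b5←b2: walk b2 to b0
  b5←b4: walk b4→b1 to b0
  b7←b0: walk · to b0
  b7←b5: walk b5 to b0
  b0 → ∅
  b1 → {b5}
  b2 → {b5}
  b3 → ∅
  b4 → {b5}
  b5 → {b7}
  b6 → ∅
  b7 → ∅

DF(b5) = ["b7"]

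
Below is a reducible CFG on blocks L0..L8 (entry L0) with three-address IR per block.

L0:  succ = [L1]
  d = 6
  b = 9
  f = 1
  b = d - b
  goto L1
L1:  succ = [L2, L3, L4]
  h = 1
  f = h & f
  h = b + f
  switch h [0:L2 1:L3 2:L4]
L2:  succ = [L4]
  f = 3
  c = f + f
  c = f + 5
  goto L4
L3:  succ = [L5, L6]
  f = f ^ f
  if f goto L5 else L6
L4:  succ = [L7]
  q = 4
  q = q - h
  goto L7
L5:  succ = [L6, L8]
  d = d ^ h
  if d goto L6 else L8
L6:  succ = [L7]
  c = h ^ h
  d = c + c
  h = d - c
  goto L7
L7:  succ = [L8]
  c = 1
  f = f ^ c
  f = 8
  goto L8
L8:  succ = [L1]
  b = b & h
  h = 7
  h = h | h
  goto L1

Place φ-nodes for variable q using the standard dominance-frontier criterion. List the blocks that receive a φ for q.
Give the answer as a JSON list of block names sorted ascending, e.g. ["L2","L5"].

idom tree: L1←L0 L2←L1 L3←L1 L4←L1 L5←L3 L6←L3 L7←L1 L8←L1
Dom at joins:
  L1: preds {L0,L8}: {L0} ∩ {L0,L1,L8} = {L0}; idom=L0
  L4: preds {L1,L2}: {L0,L1} ∩ {L0,L1,L2} = {L0,L1}; idom=L1
  L6: preds {L3,L5}: {L0,L1,L3} ∩ {L0,L1,L3,L5} = {L0,L1,L3}; idom=L3
  L7: preds {L4,L6}: {L0,L1,L4} ∩ {L0,L1,L3,L6} = {L0,L1}; idom=L1
  L8: preds {L5,L7}: {L0,L1,L3,L5} ∩ {L0,L1,L7} = {L0,L1}; idom=L1

DF walk-up:
  join L1 pred L0: · stop@L0
  join L1 pred L8: L8→L1 stop@L0
  join L4 pred L1: · stop@L1
  join L4 pred L2: L2 stop@L1
  join L6 pred L3: · stop@L3
  join L6 pred L5: L5 stop@L3
  join L7 pred L4: L4 stop@L1
  join L7 pred L6: L6→L3 stop@L1
  join L8 pred L5: L5→L3 stop@L1
  join L8 pred L7: L7 stop@L1
  L0 → ∅
  L1 → {L1}
  L2 → {L4}
  L3 → {L7,L8}
  L4 → {L7}
  L5 → {L6,L8}
  L6 → {L7}
  L7 → {L8}
  L8 → {L1}

φ for q: defs {L4}
  DF⁺ = {L1,L7,L8}

Answer: ["L1", "L7", "L8"]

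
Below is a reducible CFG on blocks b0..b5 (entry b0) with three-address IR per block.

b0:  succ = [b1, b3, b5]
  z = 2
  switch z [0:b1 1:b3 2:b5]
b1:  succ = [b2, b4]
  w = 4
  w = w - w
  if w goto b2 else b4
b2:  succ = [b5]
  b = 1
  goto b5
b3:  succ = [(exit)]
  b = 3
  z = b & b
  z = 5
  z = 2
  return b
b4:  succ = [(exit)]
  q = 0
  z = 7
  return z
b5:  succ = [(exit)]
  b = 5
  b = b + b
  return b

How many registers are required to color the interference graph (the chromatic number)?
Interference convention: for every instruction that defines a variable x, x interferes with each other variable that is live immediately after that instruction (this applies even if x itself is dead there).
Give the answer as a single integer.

def/use:
  b0 def {z} use ∅
  b1 def {w} use ∅
  b2 def {b} use ∅
  b3 def {b,z} use ∅
  b4 def {q,z} use ∅
  b5 def {b} use ∅

Live sets:
  live b0: ∅→∅
  live b1: ∅→∅
  live b2: ∅→∅
  live b3: ∅→∅
  live b4: ∅→∅
  live b5: ∅→∅

Interference:
  b: {z}
  q: ∅
  w: ∅
  z: {b}

Colouring:
  clique {b,z} ⇒ need ≥ 2
  2-colouring: c0={b,q,w}  c1={z}
  χ = 2

Answer: 2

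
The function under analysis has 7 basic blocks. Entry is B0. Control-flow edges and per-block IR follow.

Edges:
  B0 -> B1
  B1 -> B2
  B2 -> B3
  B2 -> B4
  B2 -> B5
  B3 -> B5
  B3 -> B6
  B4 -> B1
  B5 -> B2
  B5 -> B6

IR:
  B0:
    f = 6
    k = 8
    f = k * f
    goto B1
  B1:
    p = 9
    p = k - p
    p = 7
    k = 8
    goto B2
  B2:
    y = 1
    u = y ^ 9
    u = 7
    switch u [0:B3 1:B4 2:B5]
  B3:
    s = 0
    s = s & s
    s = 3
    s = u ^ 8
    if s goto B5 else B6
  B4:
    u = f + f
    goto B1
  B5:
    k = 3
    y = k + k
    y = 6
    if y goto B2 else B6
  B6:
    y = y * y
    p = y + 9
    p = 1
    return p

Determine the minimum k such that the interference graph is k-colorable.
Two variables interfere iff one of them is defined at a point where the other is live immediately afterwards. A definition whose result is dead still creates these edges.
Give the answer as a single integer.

def/use:
  B0: {f,k} / ∅
  B1: {k,p} / {k}
  B2: {u,y} / ∅
  B3: {s} / {u}
  B4: {u} / {f}
  B5: {k,y} / ∅
  B6: {p,y} / {y}

Live sets:
  live B0: ∅→{f,k}
  live B1: {f,k}→{f,k}
  live B2: {f,k}→{f,k,u,y}
  live B3: {f,u,y}→{f,y}
  live B4: {f,k}→{f,k}
  live B5: {f}→{f,k,y}
  live B6: {y}→∅

Conflict graph:
  f — {k,p,s,u,y}
  k — {f,p,u,y}
  p — {f,k}
  s — {f,u,y}
  u — {f,k,s,y}
  y — {f,k,s,u}

Colouring:
  lower bound: {f,k,u,y} mutually conflict ⇒ χ ≥ 4
  4-colouring: r0={f}  r1={k,s}  r2={p,u}  r3={y}
  χ = 4

Answer: 4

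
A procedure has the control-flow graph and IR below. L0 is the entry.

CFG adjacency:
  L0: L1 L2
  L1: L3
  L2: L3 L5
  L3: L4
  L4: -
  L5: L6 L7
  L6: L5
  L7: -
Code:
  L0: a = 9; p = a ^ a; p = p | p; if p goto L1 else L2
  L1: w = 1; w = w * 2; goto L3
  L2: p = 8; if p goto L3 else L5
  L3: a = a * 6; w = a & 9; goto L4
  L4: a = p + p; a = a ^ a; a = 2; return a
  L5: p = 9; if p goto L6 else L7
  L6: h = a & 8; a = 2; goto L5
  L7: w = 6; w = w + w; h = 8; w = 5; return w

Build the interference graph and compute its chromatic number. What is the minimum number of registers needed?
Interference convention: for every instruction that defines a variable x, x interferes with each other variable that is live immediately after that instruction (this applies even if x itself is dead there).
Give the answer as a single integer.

Answer: 3

Working:
Block summaries:
  L0 def {a,p} use ∅
  L1 def {w} use ∅
  L2 def {p} use ∅
  L3 def {a,w} use {a}
  L4 def {a} use {p}
  L5 def {p} use ∅
  L6 def {a,h} use {a}
  L7 def {h,w} use ∅

Liveness:
  L0: in=∅ out={a,p}
  L1: in={a,p} out={a,p}
  L2: in={a} out={a,p}
  L3: in={a,p} out={p}
  L4: in={p} out=∅
  L5: in={a} out={a}
  L6: in={a} out={a}
  L7: in=∅ out=∅

Interfere edges:
  a — {p,w}
  h — ∅
  p — {a,w}
  w — {a,p}

Colouring:
  lower bound: {a,p,w} mutually conflict ⇒ χ ≥ 3
  assign a→r0 h→r0 p→r1 w→r2 — no edge inside a register ⇒ χ ≤ 3
  χ = 3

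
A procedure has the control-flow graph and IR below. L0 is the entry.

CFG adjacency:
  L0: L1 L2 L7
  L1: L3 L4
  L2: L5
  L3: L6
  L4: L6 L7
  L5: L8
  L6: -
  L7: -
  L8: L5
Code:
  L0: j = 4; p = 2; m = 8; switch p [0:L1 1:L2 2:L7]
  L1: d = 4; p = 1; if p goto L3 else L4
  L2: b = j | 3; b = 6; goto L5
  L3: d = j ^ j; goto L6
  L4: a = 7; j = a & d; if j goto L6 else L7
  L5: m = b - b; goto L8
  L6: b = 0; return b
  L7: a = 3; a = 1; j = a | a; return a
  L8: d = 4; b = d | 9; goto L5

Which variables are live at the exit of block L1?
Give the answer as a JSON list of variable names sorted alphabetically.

Answer: ["d", "j"]

Analysis:
Block summaries:
  L0: def={j,m,p} ue=∅
  L1: def={d,p} ue=∅
  L2: def={b} ue={j}
  L3: def={d} ue={j}
  L4: def={a,j} ue={d}
  L5: def={m} ue={b}
  L6: def={b} ue=∅
  L7: def={a,j} ue=∅
  L8: def={b,d} ue=∅

Liveness:
  L0: in=∅ out={j}
  L1: in={j} out={d,j}
  L2: in={j} out={b}
  L3: in={j} out=∅
  L4: in={d} out=∅
  L5: in={b} out=∅
  L6: in=∅ out=∅
  L7: in=∅ out=∅
  L8: in=∅ out={b}

live-out(L1) = ["d", "j"]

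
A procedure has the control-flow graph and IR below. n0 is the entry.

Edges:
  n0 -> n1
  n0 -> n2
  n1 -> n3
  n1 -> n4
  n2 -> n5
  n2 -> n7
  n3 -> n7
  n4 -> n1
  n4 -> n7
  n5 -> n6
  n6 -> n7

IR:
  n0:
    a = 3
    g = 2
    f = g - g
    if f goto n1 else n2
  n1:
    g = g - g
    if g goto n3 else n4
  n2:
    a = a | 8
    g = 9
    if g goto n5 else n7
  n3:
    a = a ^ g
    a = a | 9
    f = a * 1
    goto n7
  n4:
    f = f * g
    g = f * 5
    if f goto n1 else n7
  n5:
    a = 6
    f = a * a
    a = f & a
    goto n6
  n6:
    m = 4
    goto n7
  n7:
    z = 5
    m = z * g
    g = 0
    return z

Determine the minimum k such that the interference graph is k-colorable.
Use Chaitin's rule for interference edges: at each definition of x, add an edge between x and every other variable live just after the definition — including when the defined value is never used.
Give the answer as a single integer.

Answer: 3

Derivation:
Block summaries:
  n0: {a,f,g} / ∅
  n1: {g} / {g}
  n2: {a,g} / {a}
  n3: {a,f} / {a,g}
  n4: {f,g} / {f,g}
  n5: {a,f} / ∅
  n6: {m} / ∅
  n7: {g,m,z} / {g}

Liveness:
  n0: in=∅ out={a,f,g}
  n1: in={a,f,g} out={a,f,g}
  n2: in={a} out={g}
  n3: in={a,g} out={g}
  n4: in={a,f,g} out={a,f,g}
  n5: in={g} out={g}
  n6: in={g} out={g}
  n7: in={g} out=∅

Conflict graph:
  a↔{f,g}
  f↔{a,g}
  g↔{a,f,m,z}
  m↔{g,z}
  z↔{g,m}

Colouring:
  clique {a,f,g} ⇒ need ≥ 3
  assign a→c1 f→c2 g→c0 m→c1 z→c2 — no edge inside a register ⇒ χ ≤ 3
  χ = 3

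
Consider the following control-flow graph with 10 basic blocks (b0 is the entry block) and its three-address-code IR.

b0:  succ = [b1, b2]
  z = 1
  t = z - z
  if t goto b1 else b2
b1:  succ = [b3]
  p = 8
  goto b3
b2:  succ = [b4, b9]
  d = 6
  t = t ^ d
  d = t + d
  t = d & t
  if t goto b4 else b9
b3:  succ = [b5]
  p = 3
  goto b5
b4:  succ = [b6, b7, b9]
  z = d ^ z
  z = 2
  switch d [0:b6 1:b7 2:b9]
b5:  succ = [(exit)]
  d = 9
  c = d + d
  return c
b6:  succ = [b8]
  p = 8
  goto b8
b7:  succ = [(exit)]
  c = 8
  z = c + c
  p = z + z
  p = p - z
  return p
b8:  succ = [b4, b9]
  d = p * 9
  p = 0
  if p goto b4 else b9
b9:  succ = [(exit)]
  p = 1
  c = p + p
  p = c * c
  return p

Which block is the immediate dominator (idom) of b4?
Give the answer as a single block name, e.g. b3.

Answer: b2

Analysis:
idom tree: b1←b0 b2←b0 b3←b1 b4←b2 b5←b3 b6←b4 b7←b4 b8←b6 b9←b2
Dom∩ at merges:
  b4: preds {b2,b8}: {b0,b2} ∩ {b0,b2,b4,b6,b8} = {b0,b2}; idom=b2
  b9: preds {b2,b4,b8}: {b0,b2} ∩ {b0,b2,b4} ∩ {b0,b2,b4,b6,b8} = {b0,b2}; idom=b2

idom(b4) = b2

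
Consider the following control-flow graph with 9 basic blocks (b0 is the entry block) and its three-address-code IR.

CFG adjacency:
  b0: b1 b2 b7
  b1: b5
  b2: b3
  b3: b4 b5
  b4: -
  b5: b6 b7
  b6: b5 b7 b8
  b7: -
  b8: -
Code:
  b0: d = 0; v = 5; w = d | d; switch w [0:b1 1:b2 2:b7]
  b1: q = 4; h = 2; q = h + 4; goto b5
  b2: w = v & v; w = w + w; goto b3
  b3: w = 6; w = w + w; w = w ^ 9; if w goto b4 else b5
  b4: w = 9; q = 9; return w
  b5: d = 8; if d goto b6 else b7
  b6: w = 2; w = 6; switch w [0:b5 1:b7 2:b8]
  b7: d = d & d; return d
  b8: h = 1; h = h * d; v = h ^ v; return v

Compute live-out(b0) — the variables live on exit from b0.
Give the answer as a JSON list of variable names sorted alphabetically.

Answer: ["d", "v"]

Derivation:
Per-block:
  b0 def {d,v,w} use ∅
  b1 def {h,q} use ∅
  b2 def {w} use {v}
  b3 def {w} use ∅
  b4 def {q,w} use ∅
  b5 def {d} use ∅
  b6 def {w} use ∅
  b7 def {d} use {d}
  b8 def {h,v} use {d,v}

Live sets:
  b0: in=∅ out={d,v}
  b1: in={v} out={v}
  b2: in={v} out={v}
  b3: in={v} out={v}
  b4: in=∅ out=∅
  b5: in={v} out={d,v}
  b6: in={d,v} out={d,v}
  b7: in={d} out=∅
  b8: in={d,v} out=∅

live-out(b0) = ["d", "v"]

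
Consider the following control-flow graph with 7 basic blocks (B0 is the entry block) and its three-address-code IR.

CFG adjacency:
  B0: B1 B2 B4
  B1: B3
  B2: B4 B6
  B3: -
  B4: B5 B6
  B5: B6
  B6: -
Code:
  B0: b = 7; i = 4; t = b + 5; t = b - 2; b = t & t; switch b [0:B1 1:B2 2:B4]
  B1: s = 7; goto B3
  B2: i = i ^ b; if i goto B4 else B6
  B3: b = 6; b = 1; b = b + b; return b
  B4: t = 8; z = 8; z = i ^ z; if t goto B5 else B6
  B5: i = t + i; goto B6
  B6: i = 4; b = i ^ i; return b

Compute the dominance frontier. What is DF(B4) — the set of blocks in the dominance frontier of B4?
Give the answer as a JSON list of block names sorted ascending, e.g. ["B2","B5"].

idom tree: B1←B0 B2←B0 B3←B1 B4←B0 B5←B4 B6←B0
Dom∩ at merges:
  B4: preds {B0,B2}: {B0} ∩ {B0,B2} = {B0}; idom=B0
  B6: preds {B2,B4,B5}: {B0,B2} ∩ {B0,B4} ∩ {B0,B4,B5} = {B0}; idom=B0

DF walk-up:
  B4←B0: walk · to B0
  B4←B2: walk B2 to B0
  B6←B2: walk B2 to B0
  B6←B4: walk B4 to B0
  B6←B5: walk B5→B4 to B0
  DF(B0)=∅
  DF(B1)=∅
  DF(B2)={B4,B6}
  DF(B3)=∅
  DF(B4)={B6}
  DF(B5)={B6}
  DF(B6)=∅

DF(B4) = ["B6"]

Answer: ["B6"]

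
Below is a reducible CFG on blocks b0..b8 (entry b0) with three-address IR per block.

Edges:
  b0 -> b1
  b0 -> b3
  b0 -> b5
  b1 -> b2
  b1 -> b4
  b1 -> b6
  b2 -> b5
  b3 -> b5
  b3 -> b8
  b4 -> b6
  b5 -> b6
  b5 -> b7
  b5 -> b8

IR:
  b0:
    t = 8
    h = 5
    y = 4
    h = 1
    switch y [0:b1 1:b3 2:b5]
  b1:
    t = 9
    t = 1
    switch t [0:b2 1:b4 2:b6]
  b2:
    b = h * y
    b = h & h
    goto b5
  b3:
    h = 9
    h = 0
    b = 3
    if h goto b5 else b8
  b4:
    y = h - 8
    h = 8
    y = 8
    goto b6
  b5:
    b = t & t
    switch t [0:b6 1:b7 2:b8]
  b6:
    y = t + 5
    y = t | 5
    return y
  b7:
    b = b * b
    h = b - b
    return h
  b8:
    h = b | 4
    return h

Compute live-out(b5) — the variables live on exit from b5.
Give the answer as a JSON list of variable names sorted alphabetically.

Answer: ["b", "t"]

Working:
def/use:
  b0: {h,t,y} / ∅
  b1: {t} / ∅
  b2: {b} / {h,y}
  b3: {b,h} / ∅
  b4: {h,y} / {h}
  b5: {b} / {t}
  b6: {y} / {t}
  b7: {b,h} / {b}
  b8: {h} / {b}

Liveness:
  b0 li=∅ lo={h,t,y}
  b1 li={h,y} lo={h,t,y}
  b2 li={h,t,y} lo={t}
  b3 li={t} lo={b,t}
  b4 li={h,t} lo={t}
  b5 li={t} lo={b,t}
  b6 li={t} lo=∅
  b7 li={b} lo=∅
  b8 li={b} lo=∅

live-out(b5) = ["b", "t"]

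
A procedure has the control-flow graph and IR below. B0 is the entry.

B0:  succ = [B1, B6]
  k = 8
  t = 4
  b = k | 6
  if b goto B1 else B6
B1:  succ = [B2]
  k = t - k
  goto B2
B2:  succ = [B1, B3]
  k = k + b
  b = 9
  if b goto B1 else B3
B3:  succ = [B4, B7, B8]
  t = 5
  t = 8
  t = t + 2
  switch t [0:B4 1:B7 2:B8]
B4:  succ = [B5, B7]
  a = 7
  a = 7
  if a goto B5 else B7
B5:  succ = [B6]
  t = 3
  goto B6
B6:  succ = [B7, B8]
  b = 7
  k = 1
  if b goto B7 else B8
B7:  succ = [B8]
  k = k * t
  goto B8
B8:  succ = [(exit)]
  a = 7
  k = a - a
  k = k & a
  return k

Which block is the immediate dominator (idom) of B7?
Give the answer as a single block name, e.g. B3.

Answer: B0

Working:
idom tree: B1←B0 B2←B1 B3←B2 B4←B3 B5←B4 B6←B0 B7←B0 B8←B0
Dom at joins:
  B1: preds {B0,B2}: {B0} ∩ {B0,B1,B2} = {B0}; idom=B0
  B6: preds {B0,B5}: {B0} ∩ {B0,B1,B2,B3,B4,B5} = {B0}; idom=B0
  B7: preds {B3,B4,B6}: {B0,B1,B2,B3} ∩ {B0,B1,B2,B3,B4} ∩ {B0,B6} = {B0}; idom=B0
  B8: preds {B3,B6,B7}: {B0,B1,B2,B3} ∩ {B0,B6} ∩ {B0,B7} = {B0}; idom=B0

idom(B7) = B0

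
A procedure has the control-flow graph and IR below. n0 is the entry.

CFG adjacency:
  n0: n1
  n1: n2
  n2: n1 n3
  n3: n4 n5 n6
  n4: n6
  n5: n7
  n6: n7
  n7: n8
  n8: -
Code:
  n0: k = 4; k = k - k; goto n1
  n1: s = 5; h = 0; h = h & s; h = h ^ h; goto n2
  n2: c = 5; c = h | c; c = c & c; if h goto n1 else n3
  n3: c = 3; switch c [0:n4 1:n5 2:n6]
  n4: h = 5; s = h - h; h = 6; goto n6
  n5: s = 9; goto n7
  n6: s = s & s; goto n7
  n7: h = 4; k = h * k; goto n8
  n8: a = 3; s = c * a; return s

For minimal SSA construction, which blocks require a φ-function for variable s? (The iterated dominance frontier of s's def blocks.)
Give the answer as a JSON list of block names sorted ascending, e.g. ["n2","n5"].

Answer: ["n1", "n6", "n7"]

Working:
idom tree: n1←n0 n2←n1 n3←n2 n4←n3 n5←n3 n6←n3 n7←n3 n8←n7
Join-block Dom:
  n1: preds {n0,n2}: {n0} ∩ {n0,n1,n2} = {n0}; idom=n0
  n6: preds {n3,n4}: {n0,n1,n2,n3} ∩ {n0,n1,n2,n3,n4} = {n0,n1,n2,n3}; idom=n3
  n7: preds {n5,n6}: {n0,n1,n2,n3,n5} ∩ {n0,n1,n2,n3,n6} = {n0,n1,n2,n3}; idom=n3

DF derivation:
  join n1 pred n0: · stop@n0
  join n1 pred n2: n2→n1 stop@n0
  join n6 pred n3: · stop@n3
  join n6 pred n4: n4 stop@n3
  join n7 pred n5: n5 stop@n3
  join n7 pred n6: n6 stop@n3
  DF(n0)=∅
  DF(n1)={n1}
  DF(n2)={n1}
  DF(n3)=∅
  DF(n4)={n6}
  DF(n5)={n7}
  DF(n6)={n7}
  DF(n7)=∅
  DF(n8)=∅

φ for s: defs {n1,n4,n5,n6,n8}
  DF⁺ = {n1,n6,n7}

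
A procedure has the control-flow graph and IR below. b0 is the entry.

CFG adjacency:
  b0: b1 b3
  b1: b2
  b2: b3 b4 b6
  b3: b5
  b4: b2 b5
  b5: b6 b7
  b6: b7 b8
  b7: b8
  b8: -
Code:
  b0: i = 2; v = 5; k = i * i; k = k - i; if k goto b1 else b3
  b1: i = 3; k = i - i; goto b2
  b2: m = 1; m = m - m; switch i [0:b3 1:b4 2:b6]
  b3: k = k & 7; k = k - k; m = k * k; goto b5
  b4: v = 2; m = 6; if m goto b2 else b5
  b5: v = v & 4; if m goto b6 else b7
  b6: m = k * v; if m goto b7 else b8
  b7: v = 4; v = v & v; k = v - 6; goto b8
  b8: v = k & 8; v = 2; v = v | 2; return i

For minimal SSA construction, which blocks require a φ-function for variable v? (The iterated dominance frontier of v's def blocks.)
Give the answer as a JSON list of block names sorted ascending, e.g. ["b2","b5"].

idom tree: b1←b0 b2←b1 b3←b0 b4←b2 b5←b0 b6←b0 b7←b0 b8←b0
Join-block Dom:
  b2: preds {b1,b4}: {b0,b1} ∩ {b0,b1,b2,b4} = {b0,b1}; idom=b1
  b3: preds {b0,b2}: {b0} ∩ {b0,b1,b2} = {b0}; idom=b0
  b5: preds {b3,b4}: {b0,b3} ∩ {b0,b1,b2,b4} = {b0}; idom=b0
  b6: preds {b2,b5}: {b0,b1,b2} ∩ {b0,b5} = {b0}; idom=b0
  b7: preds {b5,b6}: {b0,b5} ∩ {b0,b6} = {b0}; idom=b0
  b8: preds {b6,b7}: {b0,b6} ∩ {b0,b7} = {b0}; idom=b0

DF walk-up:
  b2←b1: walk · to b1
  b2←b4: walk b4→b2 to b1
  b3←b0: walk · to b0
  b3←b2: walk b2→b1 to b0
  b5←b3: walk b3 to b0
  b5←b4: walk b4→b2→b1 to b0
  b6←b2: walk b2→b1 to b0
  b6←b5: walk b5 to b0
  b7←b5: walk b5 to b0
  b7←b6: walk b6 to b0
  b8←b6: walk b6 to b0
  b8←b7: walk b7 to b0
  b0: DF=∅
  b1: DF={b3,b5,b6}
  b2: DF={b2,b3,b5,b6}
  b3: DF={b5}
  b4: DF={b2,b5}
  b5: DF={b6,b7}
  b6: DF={b7,b8}
  b7: DF={b8}
  b8: DF=∅

φ for v: defs {b0,b4,b5,b7,b8}
  DF⁺ = {b2,b3,b5,b6,b7,b8}

Answer: ["b2", "b3", "b5", "b6", "b7", "b8"]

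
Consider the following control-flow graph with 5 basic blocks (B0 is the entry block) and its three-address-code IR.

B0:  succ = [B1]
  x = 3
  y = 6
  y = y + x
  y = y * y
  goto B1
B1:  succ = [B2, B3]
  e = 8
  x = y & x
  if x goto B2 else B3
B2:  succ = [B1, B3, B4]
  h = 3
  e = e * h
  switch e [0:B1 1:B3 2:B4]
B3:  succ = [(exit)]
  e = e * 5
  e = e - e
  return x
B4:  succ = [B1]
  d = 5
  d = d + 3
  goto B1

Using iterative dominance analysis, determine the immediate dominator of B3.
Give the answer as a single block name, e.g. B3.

Answer: B1

Derivation:
idom tree: B1←B0 B2←B1 B3←B1 B4←B2
Dom at joins:
  B1: preds {B0,B2,B4}: {B0} ∩ {B0,B1,B2} ∩ {B0,B1,B2,B4} = {B0}; idom=B0
  B3: preds {B1,B2}: {B0,B1} ∩ {B0,B1,B2} = {B0,B1}; idom=B1

idom(B3) = B1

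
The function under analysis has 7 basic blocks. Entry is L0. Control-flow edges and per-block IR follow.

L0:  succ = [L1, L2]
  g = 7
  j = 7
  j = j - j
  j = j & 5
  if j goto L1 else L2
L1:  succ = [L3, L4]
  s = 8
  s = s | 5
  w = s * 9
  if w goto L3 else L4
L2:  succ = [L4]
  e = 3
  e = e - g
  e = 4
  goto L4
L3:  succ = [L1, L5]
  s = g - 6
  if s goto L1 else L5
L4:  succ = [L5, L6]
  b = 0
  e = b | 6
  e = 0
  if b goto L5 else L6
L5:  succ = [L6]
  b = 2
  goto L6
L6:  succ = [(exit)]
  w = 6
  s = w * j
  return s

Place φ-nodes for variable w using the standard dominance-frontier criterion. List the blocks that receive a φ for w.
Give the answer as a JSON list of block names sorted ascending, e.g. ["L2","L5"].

Answer: ["L1", "L4", "L5", "L6"]

Working:
idom tree: L1←L0 L2←L0 L3←L1 L4←L0 L5←L0 L6←L0
Dom at joins:
  L1: preds {L0,L3}: {L0} ∩ {L0,L1,L3} = {L0}; idom=L0
  L4: preds {L1,L2}: {L0,L1} ∩ {L0,L2} = {L0}; idom=L0
  L5: preds {L3,L4}: {L0,L1,L3} ∩ {L0,L4} = {L0}; idom=L0
  L6: preds {L4,L5}: {L0,L4} ∩ {L0,L5} = {L0}; idom=L0

DF derivation:
  L1←L0: walk · to L0
  L1←L3: walk L3→L1 to L0
  L4←L1: walk L1 to L0
  L4←L2: walk L2 to L0
  L5←L3: walk L3→L1 to L0
  L5←L4: walk L4 to L0
  L6←L4: walk L4 to L0
  L6←L5: walk L5 to L0
  L0 → ∅
  L1 → {L1,L4,L5}
  L2 → {L4}
  L3 → {L1,L5}
  L4 → {L5,L6}
  L5 → {L6}
  L6 → ∅

φ for w: defs {L1,L6}
  DF⁺ = {L1,L4,L5,L6}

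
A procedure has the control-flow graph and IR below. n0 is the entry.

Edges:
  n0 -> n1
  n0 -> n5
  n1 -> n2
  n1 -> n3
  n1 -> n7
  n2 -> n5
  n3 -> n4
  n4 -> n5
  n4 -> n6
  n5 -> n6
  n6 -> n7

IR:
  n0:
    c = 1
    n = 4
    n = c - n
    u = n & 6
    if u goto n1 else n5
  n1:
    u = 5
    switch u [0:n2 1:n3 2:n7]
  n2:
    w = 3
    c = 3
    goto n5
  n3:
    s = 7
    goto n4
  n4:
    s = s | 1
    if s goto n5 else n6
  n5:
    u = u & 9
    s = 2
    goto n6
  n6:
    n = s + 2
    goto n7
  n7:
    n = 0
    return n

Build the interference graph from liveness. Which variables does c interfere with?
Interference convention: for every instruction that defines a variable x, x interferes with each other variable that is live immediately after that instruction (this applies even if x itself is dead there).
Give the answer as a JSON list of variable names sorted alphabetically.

Answer: ["n", "u"]

Analysis:
def/use:
  n0 def {c,n,u} use ∅
  n1 def {u} use ∅
  n2 def {c,w} use ∅
  n3 def {s} use ∅
  n4 def {s} use {s}
  n5 def {s,u} use {u}
  n6 def {n} use {s}
  n7 def {n} use ∅

Live sets:
  n0: in=∅ out={u}
  n1: in=∅ out={u}
  n2: in={u} out={u}
  n3: in={u} out={s,u}
  n4: in={s,u} out={s,u}
  n5: in={u} out={s}
  n6: in={s} out=∅
  n7: in=∅ out=∅

Conflict graph:
  c↔{n,u}
  n↔{c}
  s↔{u}
  u↔{c,s,w}
  w↔{u}

N(c) = ["n", "u"]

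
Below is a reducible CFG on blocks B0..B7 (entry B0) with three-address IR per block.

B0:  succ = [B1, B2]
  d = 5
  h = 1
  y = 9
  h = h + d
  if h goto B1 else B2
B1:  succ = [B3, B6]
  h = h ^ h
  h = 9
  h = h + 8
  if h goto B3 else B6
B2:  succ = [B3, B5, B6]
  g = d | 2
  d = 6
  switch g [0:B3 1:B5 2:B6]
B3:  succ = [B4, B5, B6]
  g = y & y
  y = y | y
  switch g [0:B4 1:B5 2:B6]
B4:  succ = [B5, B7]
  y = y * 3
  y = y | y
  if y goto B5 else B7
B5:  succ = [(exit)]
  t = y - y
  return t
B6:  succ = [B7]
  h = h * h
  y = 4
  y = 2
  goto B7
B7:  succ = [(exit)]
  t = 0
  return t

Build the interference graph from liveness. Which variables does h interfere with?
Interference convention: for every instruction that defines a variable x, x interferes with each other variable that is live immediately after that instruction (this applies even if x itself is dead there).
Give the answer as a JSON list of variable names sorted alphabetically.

Answer: ["d", "g", "y"]

Derivation:
Block summaries:
  B0: {d,h,y} / ∅
  B1: {h} / {h}
  B2: {d,g} / {d}
  B3: {g,y} / {y}
  B4: {y} / {y}
  B5: {t} / {y}
  B6: {h,y} / {h}
  B7: {t} / ∅

Backward fixpoint:
  live B0: ∅→{d,h,y}
  live B1: {h,y}→{h,y}
  live B2: {d,h,y}→{h,y}
  live B3: {h,y}→{h,y}
  live B4: {y}→{y}
  live B5: {y}→∅
  live B6: {h}→∅
  live B7: ∅→∅

Interfere edges:
  d↔{g,h,y}
  g↔{d,h,y}
  h↔{d,g,y}
  t↔∅
  y↔{d,g,h}

N(h) = ["d", "g", "y"]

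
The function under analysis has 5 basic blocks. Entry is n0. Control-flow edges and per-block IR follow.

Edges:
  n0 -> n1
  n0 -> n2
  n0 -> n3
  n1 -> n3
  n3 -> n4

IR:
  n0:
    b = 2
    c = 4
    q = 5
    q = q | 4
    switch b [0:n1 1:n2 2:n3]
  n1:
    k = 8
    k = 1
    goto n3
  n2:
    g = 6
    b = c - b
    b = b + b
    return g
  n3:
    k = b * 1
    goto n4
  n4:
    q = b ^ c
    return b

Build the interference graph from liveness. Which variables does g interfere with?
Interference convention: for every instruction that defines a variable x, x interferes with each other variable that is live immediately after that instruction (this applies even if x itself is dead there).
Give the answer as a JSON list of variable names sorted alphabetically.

Answer: ["b", "c"]

Analysis:
def/use:
  n0: {b,c,q} / ∅
  n1: {k} / ∅
  n2: {b,g} / {b,c}
  n3: {k} / {b}
  n4: {q} / {b,c}

Live sets:
  n0 li=∅ lo={b,c}
  n1 li={b,c} lo={b,c}
  n2 li={b,c} lo=∅
  n3 li={b,c} lo={b,c}
  n4 li={b,c} lo=∅

Interference:
  b: {c,g,k,q}
  c: {b,g,k,q}
  g: {b,c}
  k: {b,c}
  q: {b,c}

N(g) = ["b", "c"]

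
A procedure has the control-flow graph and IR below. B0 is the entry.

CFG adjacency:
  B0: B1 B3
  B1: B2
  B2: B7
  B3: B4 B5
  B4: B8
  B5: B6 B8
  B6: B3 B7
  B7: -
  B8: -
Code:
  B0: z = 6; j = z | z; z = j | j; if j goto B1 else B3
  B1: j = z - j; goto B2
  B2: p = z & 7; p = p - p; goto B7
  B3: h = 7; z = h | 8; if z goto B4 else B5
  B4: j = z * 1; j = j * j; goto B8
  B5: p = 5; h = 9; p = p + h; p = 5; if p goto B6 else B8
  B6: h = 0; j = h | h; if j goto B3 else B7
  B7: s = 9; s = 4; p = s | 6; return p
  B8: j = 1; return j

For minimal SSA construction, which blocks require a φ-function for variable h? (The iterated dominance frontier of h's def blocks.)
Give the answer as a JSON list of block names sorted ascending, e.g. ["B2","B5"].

Answer: ["B3", "B7", "B8"]

Analysis:
idom tree: B1←B0 B2←B1 B3←B0 B4←B3 B5←B3 B6←B5 B7←B0 B8←B3
Dom at joins:
  B3: preds {B0,B6}: {B0} ∩ {B0,B3,B5,B6} = {B0}; idom=B0
  B7: preds {B2,B6}: {B0,B1,B2} ∩ {B0,B3,B5,B6} = {B0}; idom=B0
  B8: preds {B4,B5}: {B0,B3,B4} ∩ {B0,B3,B5} = {B0,B3}; idom=B3

Frontier:
  B3←B0: walk · to B0
  B3←B6: walk B6→B5→B3 to B0
  B7←B2: walk B2→B1 to B0
  B7←B6: walk B6→B5→B3 to B0
  B8←B4: walk B4 to B3
  B8←B5: walk B5 to B3
  B0 → ∅
  B1 → {B7}
  B2 → {B7}
  B3 → {B3,B7}
  B4 → {B8}
  B5 → {B3,B7,B8}
  B6 → {B3,B7}
  B7 → ∅
  B8 → ∅

φ for h: defs {B3,B5,B6}
  DF⁺ = {B3,B7,B8}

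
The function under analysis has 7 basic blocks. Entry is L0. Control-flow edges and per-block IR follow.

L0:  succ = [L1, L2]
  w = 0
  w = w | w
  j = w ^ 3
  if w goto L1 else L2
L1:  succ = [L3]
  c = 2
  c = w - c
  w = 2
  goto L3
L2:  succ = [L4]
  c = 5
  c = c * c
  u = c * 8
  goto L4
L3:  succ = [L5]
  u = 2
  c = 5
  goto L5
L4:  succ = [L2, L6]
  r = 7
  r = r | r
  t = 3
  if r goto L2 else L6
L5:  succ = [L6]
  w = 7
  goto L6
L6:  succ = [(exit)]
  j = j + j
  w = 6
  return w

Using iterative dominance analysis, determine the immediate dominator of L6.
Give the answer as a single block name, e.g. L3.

idom tree: L1←L0 L2←L0 L3←L1 L4←L2 L5←L3 L6←L0
Dom at joins:
  L2: preds {L0,L4}: {L0} ∩ {L0,L2,L4} = {L0}; idom=L0
  L6: preds {L4,L5}: {L0,L2,L4} ∩ {L0,L1,L3,L5} = {L0}; idom=L0

idom(L6) = L0

Answer: L0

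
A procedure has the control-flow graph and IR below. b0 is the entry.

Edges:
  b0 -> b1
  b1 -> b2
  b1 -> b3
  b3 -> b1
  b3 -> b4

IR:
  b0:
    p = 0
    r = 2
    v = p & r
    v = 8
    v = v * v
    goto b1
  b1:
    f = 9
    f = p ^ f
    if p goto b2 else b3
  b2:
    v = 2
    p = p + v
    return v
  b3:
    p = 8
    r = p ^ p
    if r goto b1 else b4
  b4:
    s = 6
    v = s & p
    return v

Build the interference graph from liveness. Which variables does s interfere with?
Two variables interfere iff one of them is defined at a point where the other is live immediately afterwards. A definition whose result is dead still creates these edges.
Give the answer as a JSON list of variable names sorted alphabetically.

Answer: ["p"]

Derivation:
def/use:
  b0: {p,r,v} / ∅
  b1: {f} / {p}
  b2: {p,v} / {p}
  b3: {p,r} / ∅
  b4: {s,v} / {p}

Liveness:
  b0: in=∅ out={p}
  b1: in={p} out={p}
  b2: in={p} out=∅
  b3: in=∅ out={p}
  b4: in={p} out=∅

Conflict graph:
  f — {p}
  p — {f,r,s,v}
  r — {p}
  s — {p}
  v — {p}

N(s) = ["p"]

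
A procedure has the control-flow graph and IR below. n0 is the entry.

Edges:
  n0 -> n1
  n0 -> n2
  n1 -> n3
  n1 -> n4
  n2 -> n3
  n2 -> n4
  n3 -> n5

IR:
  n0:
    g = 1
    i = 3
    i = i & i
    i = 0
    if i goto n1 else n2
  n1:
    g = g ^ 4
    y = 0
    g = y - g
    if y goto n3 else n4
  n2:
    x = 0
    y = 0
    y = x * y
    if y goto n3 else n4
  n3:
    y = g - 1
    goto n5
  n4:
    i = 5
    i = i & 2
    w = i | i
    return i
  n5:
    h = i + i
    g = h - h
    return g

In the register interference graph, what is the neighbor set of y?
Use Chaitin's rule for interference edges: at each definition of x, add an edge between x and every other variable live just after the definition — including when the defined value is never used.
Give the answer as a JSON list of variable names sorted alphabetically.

Block summaries:
  n0 def {g,i} use ∅
  n1 def {g,y} use {g}
  n2 def {x,y} use ∅
  n3 def {y} use {g}
  n4 def {i,w} use ∅
  n5 def {g,h} use {i}

Liveness:
  n0 li=∅ lo={g,i}
  n1 li={g,i} lo={g,i}
  n2 li={g,i} lo={g,i}
  n3 li={g,i} lo={i}
  n4 li=∅ lo=∅
  n5 li={i} lo=∅

Conflict graph:
  g: {i,x,y}
  h: ∅
  i: {g,w,x,y}
  w: {i}
  x: {g,i,y}
  y: {g,i,x}

N(y) = ["g", "i", "x"]

Answer: ["g", "i", "x"]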